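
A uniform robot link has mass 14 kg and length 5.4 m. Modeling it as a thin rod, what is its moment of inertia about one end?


I = (1/3) * m * L^2
= (1/3) * 14 * 5.4^2
= 0.333333 * 14 * 29.16
= 136.08 kg*m^2


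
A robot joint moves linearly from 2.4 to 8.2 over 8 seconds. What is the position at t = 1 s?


s = t/T = 1/8 = 0.125
p(t) = p0 + (pf-p0)*s
= 2.4 + (8.2 - 2.4) * 0.125
= 3.125


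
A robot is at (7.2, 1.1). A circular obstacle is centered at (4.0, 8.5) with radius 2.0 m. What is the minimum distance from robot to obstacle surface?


center_dist = sqrt((7.2-4.0)^2 + (1.1-8.5)^2)
= sqrt(10.24 + 54.76)
= 8.0623
min_dist = center_dist - radius = 8.0623 - 2.0 = 6.0623 m


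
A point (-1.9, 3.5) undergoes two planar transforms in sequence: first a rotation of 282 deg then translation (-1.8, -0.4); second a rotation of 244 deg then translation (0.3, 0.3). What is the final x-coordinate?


After transform 1:
x1 = cos(282)*-1.9 - sin(282)*3.5 + -1.8 = 1.2285
y1 = sin(282)*-1.9 + cos(282)*3.5 + -0.4 = 2.1862
After transform 2:
x2 = cos(244)*1.2285 - sin(244)*2.1862 + 0.3
= 1.7264


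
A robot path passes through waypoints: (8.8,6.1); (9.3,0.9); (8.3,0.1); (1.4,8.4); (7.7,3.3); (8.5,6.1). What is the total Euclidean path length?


Segment lengths:
  seg1 = sqrt((0.5)^2 + (-5.2)^2) = 5.224
  seg2 = sqrt((-1.0)^2 + (-0.8)^2) = 1.2806
  seg3 = sqrt((-6.9)^2 + (8.3)^2) = 10.7935
  seg4 = sqrt((6.3)^2 + (-5.1)^2) = 8.1056
  seg5 = sqrt((0.8)^2 + (2.8)^2) = 2.912
Total = 28.3157


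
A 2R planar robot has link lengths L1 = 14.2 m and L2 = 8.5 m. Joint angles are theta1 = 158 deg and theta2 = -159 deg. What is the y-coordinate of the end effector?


Convert angles to radians: theta1 = 2.7576, theta2 = -2.7751
y = L1*sin(theta1) + L2*sin(theta1+theta2)
y = 5.3194 + -0.1483
y = 5.1711


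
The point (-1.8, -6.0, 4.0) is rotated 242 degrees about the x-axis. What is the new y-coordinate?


Rotation about x-axis: y' = y*cos(theta) - z*sin(theta)
= -6.0 * -0.4695 - 4.0 * -0.8829
= 6.3486


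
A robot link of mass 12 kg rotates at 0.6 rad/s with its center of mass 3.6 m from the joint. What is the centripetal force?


F = m * omega^2 * r
= 12 * 0.6^2 * 3.6
= 12 * 0.36 * 3.6
= 15.552 N


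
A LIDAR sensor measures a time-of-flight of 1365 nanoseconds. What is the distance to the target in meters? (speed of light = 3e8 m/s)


tof = 1365 ns = 1.365e-06 s
dist = c * tof / 2
= 3e8 * 1.365e-06 / 2
= 204.75 m


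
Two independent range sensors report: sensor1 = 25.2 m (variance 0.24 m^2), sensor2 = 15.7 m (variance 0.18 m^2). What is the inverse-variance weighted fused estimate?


w1 = (1/var1) / (1/var1 + 1/var2)
   = 4.1667 / (4.1667 + 5.5556) = 0.4286
w2 = 1 - w1 = 0.5714
fused = w1*s1 + w2*s2 = 10.8 + 8.9714
= 19.7714 m


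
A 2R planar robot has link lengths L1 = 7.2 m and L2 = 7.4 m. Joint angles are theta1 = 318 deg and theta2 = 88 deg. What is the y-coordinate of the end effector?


Convert angles to radians: theta1 = 5.5501, theta2 = 1.5359
y = L1*sin(theta1) + L2*sin(theta1+theta2)
y = -4.8177 + 5.3231
y = 0.5054


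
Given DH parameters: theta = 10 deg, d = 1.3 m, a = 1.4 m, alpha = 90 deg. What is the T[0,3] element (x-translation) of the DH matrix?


T[0,3] = a * cos(theta)
= 1.4 * cos(10 deg)
= 1.4 * 0.9848
= 1.3787


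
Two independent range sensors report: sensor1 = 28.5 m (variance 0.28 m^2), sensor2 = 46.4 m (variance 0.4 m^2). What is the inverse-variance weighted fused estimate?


w1 = (1/var1) / (1/var1 + 1/var2)
   = 3.5714 / (3.5714 + 2.5) = 0.5882
w2 = 1 - w1 = 0.4118
fused = w1*s1 + w2*s2 = 16.7647 + 19.1059
= 35.8706 m


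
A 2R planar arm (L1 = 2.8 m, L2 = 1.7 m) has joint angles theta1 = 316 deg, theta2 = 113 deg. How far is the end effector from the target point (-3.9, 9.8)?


End effector via forward kinematics:
x = L1*cos(t1) + L2*cos(t1+t2) = 2.6234
y = L1*sin(t1) + L2*sin(t1+t2) = -0.358
Distance to target:
d = sqrt((-3.9 - 2.6234)^2 + (9.8 - -0.358)^2)
= sqrt(42.5544 + 103.1841)
= 12.0722 m


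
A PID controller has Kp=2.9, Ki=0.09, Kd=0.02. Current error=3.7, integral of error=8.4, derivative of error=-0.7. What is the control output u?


u = Kp*e + Ki*int(e) + Kd*de/dt
= 2.9*3.7 + 0.09*8.4 + 0.02*(-0.7)
= 10.73 + 0.756 + -0.014
= 11.472


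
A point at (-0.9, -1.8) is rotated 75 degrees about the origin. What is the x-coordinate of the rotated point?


x' = x*cos(theta) - y*sin(theta)
cos(75 deg) = 0.2588, sin(75 deg) = 0.9659
x' = -0.9 * 0.2588 - -1.8 * 0.9659
= -0.2329 - -1.7387
= 1.5057


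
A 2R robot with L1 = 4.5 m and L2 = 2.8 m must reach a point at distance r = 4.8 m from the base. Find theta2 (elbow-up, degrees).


cos(theta2) = (r^2 - L1^2 - L2^2) / (2*L1*L2)
cos(theta2) = (23.04 - 20.25 - 7.84) / 25.2
cos(theta2) = -0.200397
theta2 = 101.5602 degrees


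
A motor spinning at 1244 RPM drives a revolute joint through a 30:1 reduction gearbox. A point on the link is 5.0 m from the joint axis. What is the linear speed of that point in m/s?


omega_motor = 1244 * 2*pi/60 = 130.2714 rad/s
omega_joint = omega_motor / 30 = 4.3424 rad/s
v = omega_joint * r = 4.3424 * 5.0
= 21.7119 m/s


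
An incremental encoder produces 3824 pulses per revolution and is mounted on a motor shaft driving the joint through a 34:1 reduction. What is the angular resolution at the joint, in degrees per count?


counts per rev = 3824
effective counts at joint = 3824 * 34 = 130016
resolution = 360 / 130016
= 0.0028 deg/count


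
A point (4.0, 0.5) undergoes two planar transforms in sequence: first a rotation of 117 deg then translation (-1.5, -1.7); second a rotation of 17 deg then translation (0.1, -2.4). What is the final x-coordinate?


After transform 1:
x1 = cos(117)*4.0 - sin(117)*0.5 + -1.5 = -3.7615
y1 = sin(117)*4.0 + cos(117)*0.5 + -1.7 = 1.637
After transform 2:
x2 = cos(17)*-3.7615 - sin(17)*1.637 + 0.1
= -3.9757


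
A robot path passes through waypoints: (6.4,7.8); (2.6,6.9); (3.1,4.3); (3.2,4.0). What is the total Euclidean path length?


Segment lengths:
  seg1 = sqrt((-3.8)^2 + (-0.9)^2) = 3.9051
  seg2 = sqrt((0.5)^2 + (-2.6)^2) = 2.6476
  seg3 = sqrt((0.1)^2 + (-0.3)^2) = 0.3162
Total = 6.869


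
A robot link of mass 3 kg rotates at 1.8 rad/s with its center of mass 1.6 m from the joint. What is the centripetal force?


F = m * omega^2 * r
= 3 * 1.8^2 * 1.6
= 3 * 3.24 * 1.6
= 15.552 N


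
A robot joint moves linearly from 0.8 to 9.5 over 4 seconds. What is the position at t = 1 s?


s = t/T = 1/4 = 0.25
p(t) = p0 + (pf-p0)*s
= 0.8 + (9.5 - 0.8) * 0.25
= 2.975


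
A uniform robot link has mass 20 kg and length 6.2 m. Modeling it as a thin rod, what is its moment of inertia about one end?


I = (1/3) * m * L^2
= (1/3) * 20 * 6.2^2
= 0.333333 * 20 * 38.44
= 256.2667 kg*m^2


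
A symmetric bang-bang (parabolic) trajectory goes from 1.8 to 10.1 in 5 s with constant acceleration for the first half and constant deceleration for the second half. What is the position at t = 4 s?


Symmetric rest-to-rest: each phase covers (pf-p0)/2 in time T/2. 0.5*a*(T/2)^2 = (pf-p0)/2 => a = 4*(pf-p0)/T^2
a = 4*(10.1-1.8)/5^2 = 1.328
t = 4 is in the deceleration phase (t > T/2).
p = pf - 0.5*a*(T-t)^2 = 10.1 - 0.5*1.328*1^2
= 9.436


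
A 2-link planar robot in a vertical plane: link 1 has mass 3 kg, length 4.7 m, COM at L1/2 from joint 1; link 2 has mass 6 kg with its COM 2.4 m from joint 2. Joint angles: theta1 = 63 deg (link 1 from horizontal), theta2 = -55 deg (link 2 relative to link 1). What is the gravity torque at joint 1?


Horizontal distance from joint 1 to link-1 COM:
  x_c1 = (L1/2)*cos(t1) = 2.35 * 0.454 = 1.0669 m
Horizontal distance from joint 1 to link-2 COM:
  x_c2 = L1*cos(t1) + Lc2*cos(t1+t2)
       = 4.7*0.454 + 2.4*0.9903 = 4.5104 m
tau1 = m1*g*x_c1 + m2*g*x_c2
     = 3*9.81*1.0669 + 6*9.81*4.5104
     = 31.3982 + 265.4821
     = 296.8803 Nm


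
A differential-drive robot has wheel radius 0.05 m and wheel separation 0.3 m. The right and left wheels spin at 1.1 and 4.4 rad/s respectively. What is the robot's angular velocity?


vR = r*wR = 0.05*1.1 = 0.055 m/s
vL = r*wL = 0.05*4.4 = 0.22 m/s
v = (vR+vL)/2 = 0.1375 m/s
omega = (vR-vL)/L = -0.55 rad/s
angular velocity = -0.55 rad/s


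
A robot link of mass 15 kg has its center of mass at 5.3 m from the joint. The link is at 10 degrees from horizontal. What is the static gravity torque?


tau = m*g*L*cos(angle)
= 15 * 9.81 * 5.3 * cos(10 deg)
= 15 * 9.81 * 5.3 * 0.9848
= 768.0466 Nm


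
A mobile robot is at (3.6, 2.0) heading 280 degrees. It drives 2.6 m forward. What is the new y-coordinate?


y_new = y0 + d*sin(theta)
= 2.0 + 2.6*sin(280)
= 2.0 + -2.5605
= -0.5605


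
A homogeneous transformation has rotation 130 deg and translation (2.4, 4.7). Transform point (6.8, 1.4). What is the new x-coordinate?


x' = cos(theta)*px - sin(theta)*py + tx
= -0.6428*6.8 - 0.766*1.4 + 2.4
= -3.0434


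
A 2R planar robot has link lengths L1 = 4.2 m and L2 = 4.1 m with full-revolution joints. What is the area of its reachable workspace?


r_max = L1 + L2 = 8.3 m
r_min = |L1 - L2| = 0.1 m
Area = pi*(r_max^2 - r_min^2)
= pi*(68.89 - 0.01)
= pi * 68.88
= 216.3929 m^2


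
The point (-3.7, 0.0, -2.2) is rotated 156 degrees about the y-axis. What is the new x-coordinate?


Rotation about y-axis: x' = x*cos(theta) + z*sin(theta)
= -3.7 * -0.9135 + -2.2 * 0.4067
= 2.4853


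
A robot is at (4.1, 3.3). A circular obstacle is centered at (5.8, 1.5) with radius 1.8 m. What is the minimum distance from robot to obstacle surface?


center_dist = sqrt((4.1-5.8)^2 + (3.3-1.5)^2)
= sqrt(2.89 + 3.24)
= 2.4759
min_dist = center_dist - radius = 2.4759 - 1.8 = 0.6759 m


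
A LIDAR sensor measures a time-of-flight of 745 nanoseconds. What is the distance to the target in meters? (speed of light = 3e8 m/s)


tof = 745 ns = 7.45e-07 s
dist = c * tof / 2
= 3e8 * 7.45e-07 / 2
= 111.75 m


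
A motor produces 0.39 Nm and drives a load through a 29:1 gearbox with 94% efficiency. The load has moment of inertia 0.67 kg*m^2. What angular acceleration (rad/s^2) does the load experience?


tau_out = tau_motor * N * eta
= 0.39 * 29 * 0.94 = 10.6314 Nm
alpha = tau_out / I = 10.6314 / 0.67
= 15.8678 rad/s^2


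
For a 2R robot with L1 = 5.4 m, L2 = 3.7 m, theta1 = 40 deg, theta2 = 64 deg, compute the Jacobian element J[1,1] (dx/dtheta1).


J[1,1] = -L1*sin(t1) - L2*sin(t1+t2)
= -5.4*sin(40) - 3.7*sin(104)
= -7.0611


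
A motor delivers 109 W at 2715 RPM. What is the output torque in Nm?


omega = 2715 * 2*pi/60 = 284.3141 rad/s
tau = P / omega = 109 / 284.3141
= 0.3834 Nm


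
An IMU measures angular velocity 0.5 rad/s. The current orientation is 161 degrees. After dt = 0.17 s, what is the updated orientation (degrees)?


delta_theta = w * dt = 0.5 * 0.17 = 0.085 rad
= 4.8701 deg
theta_new = 161 + 4.8701 = 165.8701 deg


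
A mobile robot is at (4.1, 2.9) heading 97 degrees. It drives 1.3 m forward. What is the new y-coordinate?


y_new = y0 + d*sin(theta)
= 2.9 + 1.3*sin(97)
= 2.9 + 1.2903
= 4.1903


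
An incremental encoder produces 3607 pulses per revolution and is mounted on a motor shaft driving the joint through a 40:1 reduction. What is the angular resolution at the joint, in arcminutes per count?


counts per rev = 3607
effective counts at joint = 3607 * 40 = 144280
resolution = 360*60 / 144280
= 0.1497 arcmin/count


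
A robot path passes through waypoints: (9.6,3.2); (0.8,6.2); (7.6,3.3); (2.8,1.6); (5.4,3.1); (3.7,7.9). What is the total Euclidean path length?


Segment lengths:
  seg1 = sqrt((-8.8)^2 + (3.0)^2) = 9.2973
  seg2 = sqrt((6.8)^2 + (-2.9)^2) = 7.3926
  seg3 = sqrt((-4.8)^2 + (-1.7)^2) = 5.0922
  seg4 = sqrt((2.6)^2 + (1.5)^2) = 3.0017
  seg5 = sqrt((-1.7)^2 + (4.8)^2) = 5.0922
Total = 29.8758


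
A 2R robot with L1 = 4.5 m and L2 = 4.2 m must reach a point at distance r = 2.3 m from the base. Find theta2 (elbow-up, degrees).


cos(theta2) = (r^2 - L1^2 - L2^2) / (2*L1*L2)
cos(theta2) = (5.29 - 20.25 - 17.64) / 37.8
cos(theta2) = -0.862434
theta2 = 149.591 degrees


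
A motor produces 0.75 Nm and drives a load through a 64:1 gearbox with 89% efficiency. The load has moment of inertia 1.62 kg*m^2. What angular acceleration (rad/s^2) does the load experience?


tau_out = tau_motor * N * eta
= 0.75 * 64 * 0.89 = 42.72 Nm
alpha = tau_out / I = 42.72 / 1.62
= 26.3704 rad/s^2


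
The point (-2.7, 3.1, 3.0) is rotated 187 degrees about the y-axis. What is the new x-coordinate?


Rotation about y-axis: x' = x*cos(theta) + z*sin(theta)
= -2.7 * -0.9925 + 3.0 * -0.1219
= 2.3143


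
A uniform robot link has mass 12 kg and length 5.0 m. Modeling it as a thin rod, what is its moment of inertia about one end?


I = (1/3) * m * L^2
= (1/3) * 12 * 5.0^2
= 0.333333 * 12 * 25.0
= 100.0 kg*m^2


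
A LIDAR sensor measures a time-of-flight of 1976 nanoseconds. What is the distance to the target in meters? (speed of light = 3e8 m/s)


tof = 1976 ns = 1.976e-06 s
dist = c * tof / 2
= 3e8 * 1.976e-06 / 2
= 296.4 m


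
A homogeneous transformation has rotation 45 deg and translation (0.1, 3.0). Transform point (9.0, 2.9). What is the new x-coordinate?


x' = cos(theta)*px - sin(theta)*py + tx
= 0.7071*9.0 - 0.7071*2.9 + 0.1
= 4.4134


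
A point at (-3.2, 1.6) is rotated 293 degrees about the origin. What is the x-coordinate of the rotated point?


x' = x*cos(theta) - y*sin(theta)
cos(293 deg) = 0.3907, sin(293 deg) = -0.9205
x' = -3.2 * 0.3907 - 1.6 * -0.9205
= -1.2503 - -1.4728
= 0.2225


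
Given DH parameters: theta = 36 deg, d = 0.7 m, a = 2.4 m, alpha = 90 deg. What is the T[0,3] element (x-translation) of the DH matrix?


T[0,3] = a * cos(theta)
= 2.4 * cos(36 deg)
= 2.4 * 0.809
= 1.9416


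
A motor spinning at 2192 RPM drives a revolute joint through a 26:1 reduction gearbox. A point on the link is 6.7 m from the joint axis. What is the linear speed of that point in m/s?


omega_motor = 2192 * 2*pi/60 = 229.5457 rad/s
omega_joint = omega_motor / 26 = 8.8287 rad/s
v = omega_joint * r = 8.8287 * 6.7
= 59.1522 m/s


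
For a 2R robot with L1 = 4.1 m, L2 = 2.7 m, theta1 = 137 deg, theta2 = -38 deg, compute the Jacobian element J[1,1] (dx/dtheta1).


J[1,1] = -L1*sin(t1) - L2*sin(t1+t2)
= -4.1*sin(137) - 2.7*sin(99)
= -5.463


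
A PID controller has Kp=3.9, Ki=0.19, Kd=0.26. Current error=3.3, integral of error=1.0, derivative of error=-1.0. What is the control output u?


u = Kp*e + Ki*int(e) + Kd*de/dt
= 3.9*3.3 + 0.19*1.0 + 0.26*(-1.0)
= 12.87 + 0.19 + -0.26
= 12.8


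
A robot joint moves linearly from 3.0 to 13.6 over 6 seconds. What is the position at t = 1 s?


s = t/T = 1/6 = 0.1667
p(t) = p0 + (pf-p0)*s
= 3.0 + (13.6 - 3.0) * 0.1667
= 4.7667


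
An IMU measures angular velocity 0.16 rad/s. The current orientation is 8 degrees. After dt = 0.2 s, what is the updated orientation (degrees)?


delta_theta = w * dt = 0.16 * 0.2 = 0.032 rad
= 1.8335 deg
theta_new = 8 + 1.8335 = 9.8335 deg


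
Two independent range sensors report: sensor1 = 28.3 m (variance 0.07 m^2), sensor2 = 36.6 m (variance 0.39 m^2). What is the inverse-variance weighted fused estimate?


w1 = (1/var1) / (1/var1 + 1/var2)
   = 14.2857 / (14.2857 + 2.5641) = 0.8478
w2 = 1 - w1 = 0.1522
fused = w1*s1 + w2*s2 = 23.9935 + 5.5696
= 29.563 m


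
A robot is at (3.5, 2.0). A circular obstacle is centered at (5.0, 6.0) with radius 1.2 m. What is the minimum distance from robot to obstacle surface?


center_dist = sqrt((3.5-5.0)^2 + (2.0-6.0)^2)
= sqrt(2.25 + 16.0)
= 4.272
min_dist = center_dist - radius = 4.272 - 1.2 = 3.072 m


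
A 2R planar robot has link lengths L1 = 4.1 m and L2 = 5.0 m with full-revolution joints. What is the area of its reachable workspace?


r_max = L1 + L2 = 9.1 m
r_min = |L1 - L2| = 0.9 m
Area = pi*(r_max^2 - r_min^2)
= pi*(82.81 - 0.81)
= pi * 82.0
= 257.6106 m^2


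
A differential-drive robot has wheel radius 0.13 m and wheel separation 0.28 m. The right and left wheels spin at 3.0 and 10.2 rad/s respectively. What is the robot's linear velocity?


vR = r*wR = 0.13*3.0 = 0.39 m/s
vL = r*wL = 0.13*10.2 = 1.326 m/s
v = (vR+vL)/2 = 0.858 m/s
omega = (vR-vL)/L = -3.3429 rad/s
linear velocity = 0.858 m/s


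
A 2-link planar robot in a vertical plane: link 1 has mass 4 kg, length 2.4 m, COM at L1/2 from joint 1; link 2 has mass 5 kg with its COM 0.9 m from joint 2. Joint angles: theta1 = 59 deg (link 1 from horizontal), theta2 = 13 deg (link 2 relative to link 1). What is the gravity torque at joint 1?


Horizontal distance from joint 1 to link-1 COM:
  x_c1 = (L1/2)*cos(t1) = 1.2 * 0.515 = 0.618 m
Horizontal distance from joint 1 to link-2 COM:
  x_c2 = L1*cos(t1) + Lc2*cos(t1+t2)
       = 2.4*0.515 + 0.9*0.309 = 1.5142 m
tau1 = m1*g*x_c1 + m2*g*x_c2
     = 4*9.81*0.618 + 5*9.81*1.5142
     = 24.2521 + 74.2718
     = 98.524 Nm


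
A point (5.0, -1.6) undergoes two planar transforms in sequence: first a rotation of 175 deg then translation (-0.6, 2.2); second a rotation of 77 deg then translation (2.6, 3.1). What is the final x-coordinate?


After transform 1:
x1 = cos(175)*5.0 - sin(175)*-1.6 + -0.6 = -5.4415
y1 = sin(175)*5.0 + cos(175)*-1.6 + 2.2 = 4.2297
After transform 2:
x2 = cos(77)*-5.4415 - sin(77)*4.2297 + 2.6
= -2.7454


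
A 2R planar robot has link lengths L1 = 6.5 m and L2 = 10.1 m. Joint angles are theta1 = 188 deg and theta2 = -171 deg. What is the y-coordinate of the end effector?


Convert angles to radians: theta1 = 3.2812, theta2 = -2.9845
y = L1*sin(theta1) + L2*sin(theta1+theta2)
y = -0.9046 + 2.953
y = 2.0483


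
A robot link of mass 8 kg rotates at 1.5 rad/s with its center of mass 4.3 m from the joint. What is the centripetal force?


F = m * omega^2 * r
= 8 * 1.5^2 * 4.3
= 8 * 2.25 * 4.3
= 77.4 N


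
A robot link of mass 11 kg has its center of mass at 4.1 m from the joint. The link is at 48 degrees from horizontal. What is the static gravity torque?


tau = m*g*L*cos(angle)
= 11 * 9.81 * 4.1 * cos(48 deg)
= 11 * 9.81 * 4.1 * 0.6691
= 296.0441 Nm


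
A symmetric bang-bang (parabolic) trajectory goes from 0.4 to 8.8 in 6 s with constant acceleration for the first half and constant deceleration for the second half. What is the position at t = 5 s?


Symmetric rest-to-rest: each phase covers (pf-p0)/2 in time T/2. 0.5*a*(T/2)^2 = (pf-p0)/2 => a = 4*(pf-p0)/T^2
a = 4*(8.8-0.4)/6^2 = 0.9333
t = 5 is in the deceleration phase (t > T/2).
p = pf - 0.5*a*(T-t)^2 = 8.8 - 0.5*0.9333*1^2
= 8.3333


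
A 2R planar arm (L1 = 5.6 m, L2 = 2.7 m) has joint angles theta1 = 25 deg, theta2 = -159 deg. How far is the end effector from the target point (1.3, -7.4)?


End effector via forward kinematics:
x = L1*cos(t1) + L2*cos(t1+t2) = 3.1997
y = L1*sin(t1) + L2*sin(t1+t2) = 0.4244
Distance to target:
d = sqrt((1.3 - 3.1997)^2 + (-7.4 - 0.4244)^2)
= sqrt(3.609 + 61.2219)
= 8.0518 m


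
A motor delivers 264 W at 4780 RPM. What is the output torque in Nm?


omega = 4780 * 2*pi/60 = 500.5604 rad/s
tau = P / omega = 264 / 500.5604
= 0.5274 Nm


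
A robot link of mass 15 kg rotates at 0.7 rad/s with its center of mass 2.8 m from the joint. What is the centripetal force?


F = m * omega^2 * r
= 15 * 0.7^2 * 2.8
= 15 * 0.49 * 2.8
= 20.58 N


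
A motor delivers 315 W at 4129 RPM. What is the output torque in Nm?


omega = 4129 * 2*pi/60 = 432.3879 rad/s
tau = P / omega = 315 / 432.3879
= 0.7285 Nm


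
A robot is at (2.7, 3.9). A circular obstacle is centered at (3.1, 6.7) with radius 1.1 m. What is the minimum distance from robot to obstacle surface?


center_dist = sqrt((2.7-3.1)^2 + (3.9-6.7)^2)
= sqrt(0.16 + 7.84)
= 2.8284
min_dist = center_dist - radius = 2.8284 - 1.1 = 1.7284 m


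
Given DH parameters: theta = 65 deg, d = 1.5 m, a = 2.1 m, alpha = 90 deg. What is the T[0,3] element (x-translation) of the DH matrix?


T[0,3] = a * cos(theta)
= 2.1 * cos(65 deg)
= 2.1 * 0.4226
= 0.8875


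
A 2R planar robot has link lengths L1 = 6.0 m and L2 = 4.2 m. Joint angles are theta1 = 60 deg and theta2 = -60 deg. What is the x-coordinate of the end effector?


Convert angles to radians: theta1 = 1.0472, theta2 = -1.0472
x = L1*cos(theta1) + L2*cos(theta1+theta2)
x = 3.0 + 4.2
x = 7.2


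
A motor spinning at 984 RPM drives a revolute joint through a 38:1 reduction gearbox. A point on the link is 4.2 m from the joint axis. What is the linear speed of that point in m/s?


omega_motor = 984 * 2*pi/60 = 103.0442 rad/s
omega_joint = omega_motor / 38 = 2.7117 rad/s
v = omega_joint * r = 2.7117 * 4.2
= 11.3891 m/s


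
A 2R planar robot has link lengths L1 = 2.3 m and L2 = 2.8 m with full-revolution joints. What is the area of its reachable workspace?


r_max = L1 + L2 = 5.1 m
r_min = |L1 - L2| = 0.5 m
Area = pi*(r_max^2 - r_min^2)
= pi*(26.01 - 0.25)
= pi * 25.76
= 80.9274 m^2


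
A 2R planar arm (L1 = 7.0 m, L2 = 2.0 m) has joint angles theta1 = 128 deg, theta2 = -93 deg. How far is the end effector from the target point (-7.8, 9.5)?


End effector via forward kinematics:
x = L1*cos(t1) + L2*cos(t1+t2) = -2.6713
y = L1*sin(t1) + L2*sin(t1+t2) = 6.6632
Distance to target:
d = sqrt((-7.8 - -2.6713)^2 + (9.5 - 6.6632)^2)
= sqrt(26.3033 + 8.0473)
= 5.8609 m


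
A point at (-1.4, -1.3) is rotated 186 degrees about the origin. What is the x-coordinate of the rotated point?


x' = x*cos(theta) - y*sin(theta)
cos(186 deg) = -0.9945, sin(186 deg) = -0.1045
x' = -1.4 * -0.9945 - -1.3 * -0.1045
= 1.3923 - 0.1359
= 1.2564


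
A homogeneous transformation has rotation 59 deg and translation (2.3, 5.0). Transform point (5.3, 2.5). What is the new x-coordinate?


x' = cos(theta)*px - sin(theta)*py + tx
= 0.515*5.3 - 0.8572*2.5 + 2.3
= 2.8868


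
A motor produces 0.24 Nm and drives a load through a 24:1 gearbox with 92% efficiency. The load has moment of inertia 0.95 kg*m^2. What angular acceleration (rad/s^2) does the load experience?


tau_out = tau_motor * N * eta
= 0.24 * 24 * 0.92 = 5.2992 Nm
alpha = tau_out / I = 5.2992 / 0.95
= 5.5781 rad/s^2


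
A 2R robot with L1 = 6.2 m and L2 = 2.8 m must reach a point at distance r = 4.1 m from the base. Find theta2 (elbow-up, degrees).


cos(theta2) = (r^2 - L1^2 - L2^2) / (2*L1*L2)
cos(theta2) = (16.81 - 38.44 - 7.84) / 34.72
cos(theta2) = -0.84879
theta2 = 148.0803 degrees


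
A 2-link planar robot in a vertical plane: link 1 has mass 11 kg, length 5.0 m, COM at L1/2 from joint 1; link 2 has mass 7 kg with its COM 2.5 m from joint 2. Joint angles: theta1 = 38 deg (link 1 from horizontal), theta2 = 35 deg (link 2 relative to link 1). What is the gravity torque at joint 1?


Horizontal distance from joint 1 to link-1 COM:
  x_c1 = (L1/2)*cos(t1) = 2.5 * 0.788 = 1.97 m
Horizontal distance from joint 1 to link-2 COM:
  x_c2 = L1*cos(t1) + Lc2*cos(t1+t2)
       = 5.0*0.788 + 2.5*0.2924 = 4.671 m
tau1 = m1*g*x_c1 + m2*g*x_c2
     = 11*9.81*1.97 + 7*9.81*4.671
     = 212.5856 + 320.7564
     = 533.342 Nm


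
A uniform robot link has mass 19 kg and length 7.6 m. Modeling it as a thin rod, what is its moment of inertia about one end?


I = (1/3) * m * L^2
= (1/3) * 19 * 7.6^2
= 0.333333 * 19 * 57.76
= 365.8133 kg*m^2


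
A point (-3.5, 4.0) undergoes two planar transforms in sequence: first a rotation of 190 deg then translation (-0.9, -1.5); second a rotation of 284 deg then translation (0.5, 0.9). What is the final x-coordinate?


After transform 1:
x1 = cos(190)*-3.5 - sin(190)*4.0 + -0.9 = 3.2414
y1 = sin(190)*-3.5 + cos(190)*4.0 + -1.5 = -4.8315
After transform 2:
x2 = cos(284)*3.2414 - sin(284)*-4.8315 + 0.5
= -3.4038


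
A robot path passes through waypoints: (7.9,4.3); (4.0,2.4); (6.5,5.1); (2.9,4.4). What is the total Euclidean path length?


Segment lengths:
  seg1 = sqrt((-3.9)^2 + (-1.9)^2) = 4.3382
  seg2 = sqrt((2.5)^2 + (2.7)^2) = 3.6797
  seg3 = sqrt((-3.6)^2 + (-0.7)^2) = 3.6674
Total = 11.6853


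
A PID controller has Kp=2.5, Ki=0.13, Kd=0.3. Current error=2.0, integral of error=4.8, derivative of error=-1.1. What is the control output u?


u = Kp*e + Ki*int(e) + Kd*de/dt
= 2.5*2.0 + 0.13*4.8 + 0.3*(-1.1)
= 5.0 + 0.624 + -0.33
= 5.294


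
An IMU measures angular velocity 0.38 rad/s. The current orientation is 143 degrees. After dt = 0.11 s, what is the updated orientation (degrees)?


delta_theta = w * dt = 0.38 * 0.11 = 0.0418 rad
= 2.395 deg
theta_new = 143 + 2.395 = 145.395 deg


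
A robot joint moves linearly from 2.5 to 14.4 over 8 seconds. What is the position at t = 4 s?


s = t/T = 4/8 = 0.5
p(t) = p0 + (pf-p0)*s
= 2.5 + (14.4 - 2.5) * 0.5
= 8.45


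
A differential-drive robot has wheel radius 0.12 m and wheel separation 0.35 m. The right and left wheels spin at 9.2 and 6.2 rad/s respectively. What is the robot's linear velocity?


vR = r*wR = 0.12*9.2 = 1.104 m/s
vL = r*wL = 0.12*6.2 = 0.744 m/s
v = (vR+vL)/2 = 0.924 m/s
omega = (vR-vL)/L = 1.0286 rad/s
linear velocity = 0.924 m/s


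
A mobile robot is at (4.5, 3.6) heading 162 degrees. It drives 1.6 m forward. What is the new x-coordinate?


x_new = x0 + d*cos(theta)
= 4.5 + 1.6*cos(162)
= 4.5 + -1.5217
= 2.9783


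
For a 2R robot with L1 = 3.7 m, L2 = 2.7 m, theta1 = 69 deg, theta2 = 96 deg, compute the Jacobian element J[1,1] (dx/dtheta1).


J[1,1] = -L1*sin(t1) - L2*sin(t1+t2)
= -3.7*sin(69) - 2.7*sin(165)
= -4.1531


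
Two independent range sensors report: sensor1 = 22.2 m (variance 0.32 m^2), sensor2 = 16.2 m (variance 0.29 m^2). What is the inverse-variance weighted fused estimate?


w1 = (1/var1) / (1/var1 + 1/var2)
   = 3.125 / (3.125 + 3.4483) = 0.4754
w2 = 1 - w1 = 0.5246
fused = w1*s1 + w2*s2 = 10.5541 + 8.4984
= 19.0525 m


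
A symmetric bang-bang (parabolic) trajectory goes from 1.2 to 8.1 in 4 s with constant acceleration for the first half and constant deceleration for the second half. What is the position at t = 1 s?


Symmetric rest-to-rest: each phase covers (pf-p0)/2 in time T/2. 0.5*a*(T/2)^2 = (pf-p0)/2 => a = 4*(pf-p0)/T^2
a = 4*(8.1-1.2)/4^2 = 1.725
t = 1 is in the acceleration phase (t <= T/2).
p = p0 + 0.5*a*t^2 = 1.2 + 0.5*1.725*1^2
= 2.0625


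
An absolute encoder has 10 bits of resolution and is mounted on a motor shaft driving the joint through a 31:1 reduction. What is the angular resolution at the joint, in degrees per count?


counts = 2^10 = 1024
effective counts at joint = 1024 * 31 = 31744
resolution = 360 / 31744
= 0.0113 deg/count


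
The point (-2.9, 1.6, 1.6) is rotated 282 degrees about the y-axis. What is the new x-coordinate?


Rotation about y-axis: x' = x*cos(theta) + z*sin(theta)
= -2.9 * 0.2079 + 1.6 * -0.9781
= -2.168


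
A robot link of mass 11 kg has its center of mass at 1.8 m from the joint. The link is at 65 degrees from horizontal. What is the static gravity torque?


tau = m*g*L*cos(angle)
= 11 * 9.81 * 1.8 * cos(65 deg)
= 11 * 9.81 * 1.8 * 0.4226
= 82.0885 Nm


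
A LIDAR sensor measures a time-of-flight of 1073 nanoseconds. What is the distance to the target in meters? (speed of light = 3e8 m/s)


tof = 1073 ns = 1.073e-06 s
dist = c * tof / 2
= 3e8 * 1.073e-06 / 2
= 160.95 m


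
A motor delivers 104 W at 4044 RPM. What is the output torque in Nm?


omega = 4044 * 2*pi/60 = 423.4867 rad/s
tau = P / omega = 104 / 423.4867
= 0.2456 Nm


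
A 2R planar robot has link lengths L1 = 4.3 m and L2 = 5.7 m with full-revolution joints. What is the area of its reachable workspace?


r_max = L1 + L2 = 10.0 m
r_min = |L1 - L2| = 1.4 m
Area = pi*(r_max^2 - r_min^2)
= pi*(100.0 - 1.96)
= pi * 98.04
= 308.0017 m^2


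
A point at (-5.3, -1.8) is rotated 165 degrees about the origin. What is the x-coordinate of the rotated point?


x' = x*cos(theta) - y*sin(theta)
cos(165 deg) = -0.9659, sin(165 deg) = 0.2588
x' = -5.3 * -0.9659 - -1.8 * 0.2588
= 5.1194 - -0.4659
= 5.5853


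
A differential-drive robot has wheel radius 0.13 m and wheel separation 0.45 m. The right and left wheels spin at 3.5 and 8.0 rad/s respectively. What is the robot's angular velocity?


vR = r*wR = 0.13*3.5 = 0.455 m/s
vL = r*wL = 0.13*8.0 = 1.04 m/s
v = (vR+vL)/2 = 0.7475 m/s
omega = (vR-vL)/L = -1.3 rad/s
angular velocity = -1.3 rad/s


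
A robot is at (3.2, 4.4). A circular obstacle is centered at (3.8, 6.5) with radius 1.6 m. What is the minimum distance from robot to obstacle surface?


center_dist = sqrt((3.2-3.8)^2 + (4.4-6.5)^2)
= sqrt(0.36 + 4.41)
= 2.184
min_dist = center_dist - radius = 2.184 - 1.6 = 0.584 m


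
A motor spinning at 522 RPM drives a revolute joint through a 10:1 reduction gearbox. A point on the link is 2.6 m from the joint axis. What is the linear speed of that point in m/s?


omega_motor = 522 * 2*pi/60 = 54.6637 rad/s
omega_joint = omega_motor / 10 = 5.4664 rad/s
v = omega_joint * r = 5.4664 * 2.6
= 14.2126 m/s


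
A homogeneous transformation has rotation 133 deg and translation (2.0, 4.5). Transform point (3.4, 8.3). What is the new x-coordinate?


x' = cos(theta)*px - sin(theta)*py + tx
= -0.682*3.4 - 0.7314*8.3 + 2.0
= -6.389


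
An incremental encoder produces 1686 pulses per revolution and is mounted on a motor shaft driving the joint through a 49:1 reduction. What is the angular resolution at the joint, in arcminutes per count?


counts per rev = 1686
effective counts at joint = 1686 * 49 = 82614
resolution = 360*60 / 82614
= 0.2615 arcmin/count


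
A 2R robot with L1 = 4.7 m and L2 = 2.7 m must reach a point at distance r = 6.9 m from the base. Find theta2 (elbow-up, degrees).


cos(theta2) = (r^2 - L1^2 - L2^2) / (2*L1*L2)
cos(theta2) = (47.61 - 22.09 - 7.29) / 25.38
cos(theta2) = 0.718282
theta2 = 44.0872 degrees


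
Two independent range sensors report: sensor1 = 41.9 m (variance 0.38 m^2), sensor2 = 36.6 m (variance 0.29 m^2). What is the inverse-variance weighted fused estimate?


w1 = (1/var1) / (1/var1 + 1/var2)
   = 2.6316 / (2.6316 + 3.4483) = 0.4328
w2 = 1 - w1 = 0.5672
fused = w1*s1 + w2*s2 = 18.1358 + 20.7582
= 38.894 m


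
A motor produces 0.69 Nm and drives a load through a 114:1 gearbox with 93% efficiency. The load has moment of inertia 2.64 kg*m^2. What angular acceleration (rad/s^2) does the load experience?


tau_out = tau_motor * N * eta
= 0.69 * 114 * 0.93 = 73.1538 Nm
alpha = tau_out / I = 73.1538 / 2.64
= 27.7098 rad/s^2


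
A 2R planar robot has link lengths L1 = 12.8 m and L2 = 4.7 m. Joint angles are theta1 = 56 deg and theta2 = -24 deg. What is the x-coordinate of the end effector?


Convert angles to radians: theta1 = 0.9774, theta2 = -0.4189
x = L1*cos(theta1) + L2*cos(theta1+theta2)
x = 7.1577 + 3.9858
x = 11.1435


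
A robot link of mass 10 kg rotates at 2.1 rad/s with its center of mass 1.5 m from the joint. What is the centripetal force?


F = m * omega^2 * r
= 10 * 2.1^2 * 1.5
= 10 * 4.41 * 1.5
= 66.15 N


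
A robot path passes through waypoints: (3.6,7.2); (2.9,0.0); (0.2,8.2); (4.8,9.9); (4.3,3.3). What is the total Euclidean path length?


Segment lengths:
  seg1 = sqrt((-0.7)^2 + (-7.2)^2) = 7.2339
  seg2 = sqrt((-2.7)^2 + (8.2)^2) = 8.6331
  seg3 = sqrt((4.6)^2 + (1.7)^2) = 4.9041
  seg4 = sqrt((-0.5)^2 + (-6.6)^2) = 6.6189
Total = 27.39


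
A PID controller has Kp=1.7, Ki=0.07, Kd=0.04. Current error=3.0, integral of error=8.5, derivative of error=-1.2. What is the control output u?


u = Kp*e + Ki*int(e) + Kd*de/dt
= 1.7*3.0 + 0.07*8.5 + 0.04*(-1.2)
= 5.1 + 0.595 + -0.048
= 5.647


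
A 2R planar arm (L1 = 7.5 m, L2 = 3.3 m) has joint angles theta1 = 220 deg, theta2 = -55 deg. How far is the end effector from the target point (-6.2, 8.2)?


End effector via forward kinematics:
x = L1*cos(t1) + L2*cos(t1+t2) = -8.9329
y = L1*sin(t1) + L2*sin(t1+t2) = -3.9668
Distance to target:
d = sqrt((-6.2 - -8.9329)^2 + (8.2 - -3.9668)^2)
= sqrt(7.4687 + 148.0311)
= 12.47 m


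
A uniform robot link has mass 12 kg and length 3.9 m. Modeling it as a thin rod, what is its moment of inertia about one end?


I = (1/3) * m * L^2
= (1/3) * 12 * 3.9^2
= 0.333333 * 12 * 15.21
= 60.84 kg*m^2


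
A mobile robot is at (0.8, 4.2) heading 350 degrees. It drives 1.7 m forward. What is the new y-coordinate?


y_new = y0 + d*sin(theta)
= 4.2 + 1.7*sin(350)
= 4.2 + -0.2952
= 3.9048


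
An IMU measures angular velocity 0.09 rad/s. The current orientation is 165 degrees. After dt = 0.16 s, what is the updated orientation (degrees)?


delta_theta = w * dt = 0.09 * 0.16 = 0.0144 rad
= 0.8251 deg
theta_new = 165 + 0.8251 = 165.8251 deg


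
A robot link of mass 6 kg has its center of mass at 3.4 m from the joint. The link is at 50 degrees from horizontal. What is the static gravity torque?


tau = m*g*L*cos(angle)
= 6 * 9.81 * 3.4 * cos(50 deg)
= 6 * 9.81 * 3.4 * 0.6428
= 128.6372 Nm


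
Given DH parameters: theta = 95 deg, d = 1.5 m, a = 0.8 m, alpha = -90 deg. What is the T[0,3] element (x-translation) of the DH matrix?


T[0,3] = a * cos(theta)
= 0.8 * cos(95 deg)
= 0.8 * -0.0872
= -0.0697


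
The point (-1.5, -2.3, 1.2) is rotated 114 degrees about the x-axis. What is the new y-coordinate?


Rotation about x-axis: y' = y*cos(theta) - z*sin(theta)
= -2.3 * -0.4067 - 1.2 * 0.9135
= -0.1608


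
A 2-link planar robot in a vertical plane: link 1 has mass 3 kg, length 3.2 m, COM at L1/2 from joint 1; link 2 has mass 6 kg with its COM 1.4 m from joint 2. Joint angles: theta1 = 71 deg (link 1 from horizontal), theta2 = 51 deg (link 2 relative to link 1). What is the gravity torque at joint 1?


Horizontal distance from joint 1 to link-1 COM:
  x_c1 = (L1/2)*cos(t1) = 1.6 * 0.3256 = 0.5209 m
Horizontal distance from joint 1 to link-2 COM:
  x_c2 = L1*cos(t1) + Lc2*cos(t1+t2)
       = 3.2*0.3256 + 1.4*-0.5299 = 0.2999 m
tau1 = m1*g*x_c1 + m2*g*x_c2
     = 3*9.81*0.5209 + 6*9.81*0.2999
     = 15.3304 + 17.6539
     = 32.9843 Nm


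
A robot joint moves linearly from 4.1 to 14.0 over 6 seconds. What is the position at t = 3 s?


s = t/T = 3/6 = 0.5
p(t) = p0 + (pf-p0)*s
= 4.1 + (14.0 - 4.1) * 0.5
= 9.05


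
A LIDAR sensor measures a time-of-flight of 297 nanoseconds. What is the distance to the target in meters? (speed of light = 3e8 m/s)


tof = 297 ns = 2.97e-07 s
dist = c * tof / 2
= 3e8 * 2.97e-07 / 2
= 44.55 m


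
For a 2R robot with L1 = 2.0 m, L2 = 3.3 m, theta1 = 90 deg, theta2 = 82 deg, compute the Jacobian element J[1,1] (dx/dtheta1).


J[1,1] = -L1*sin(t1) - L2*sin(t1+t2)
= -2.0*sin(90) - 3.3*sin(172)
= -2.4593


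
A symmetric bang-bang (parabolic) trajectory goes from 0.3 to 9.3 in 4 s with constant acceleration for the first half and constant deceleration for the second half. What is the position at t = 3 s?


Symmetric rest-to-rest: each phase covers (pf-p0)/2 in time T/2. 0.5*a*(T/2)^2 = (pf-p0)/2 => a = 4*(pf-p0)/T^2
a = 4*(9.3-0.3)/4^2 = 2.25
t = 3 is in the deceleration phase (t > T/2).
p = pf - 0.5*a*(T-t)^2 = 9.3 - 0.5*2.25*1^2
= 8.175


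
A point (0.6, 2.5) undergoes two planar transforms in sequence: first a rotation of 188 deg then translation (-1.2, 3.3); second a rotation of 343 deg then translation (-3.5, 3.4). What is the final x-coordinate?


After transform 1:
x1 = cos(188)*0.6 - sin(188)*2.5 + -1.2 = -1.4462
y1 = sin(188)*0.6 + cos(188)*2.5 + 3.3 = 0.7408
After transform 2:
x2 = cos(343)*-1.4462 - sin(343)*0.7408 + -3.5
= -4.6664


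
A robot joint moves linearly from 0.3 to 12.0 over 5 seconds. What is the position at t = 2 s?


s = t/T = 2/5 = 0.4
p(t) = p0 + (pf-p0)*s
= 0.3 + (12.0 - 0.3) * 0.4
= 4.98


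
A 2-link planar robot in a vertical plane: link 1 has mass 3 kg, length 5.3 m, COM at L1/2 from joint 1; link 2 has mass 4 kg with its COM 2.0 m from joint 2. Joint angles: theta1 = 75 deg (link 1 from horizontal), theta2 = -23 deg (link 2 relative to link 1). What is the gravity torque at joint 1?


Horizontal distance from joint 1 to link-1 COM:
  x_c1 = (L1/2)*cos(t1) = 2.65 * 0.2588 = 0.6859 m
Horizontal distance from joint 1 to link-2 COM:
  x_c2 = L1*cos(t1) + Lc2*cos(t1+t2)
       = 5.3*0.2588 + 2.0*0.6157 = 2.6031 m
tau1 = m1*g*x_c1 + m2*g*x_c2
     = 3*9.81*0.6859 + 4*9.81*2.6031
     = 20.1852 + 102.1442
     = 122.3294 Nm


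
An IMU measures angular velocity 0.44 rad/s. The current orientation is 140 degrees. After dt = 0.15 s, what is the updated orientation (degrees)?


delta_theta = w * dt = 0.44 * 0.15 = 0.066 rad
= 3.7815 deg
theta_new = 140 + 3.7815 = 143.7815 deg


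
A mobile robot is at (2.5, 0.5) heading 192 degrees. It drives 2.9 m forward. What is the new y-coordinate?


y_new = y0 + d*sin(theta)
= 0.5 + 2.9*sin(192)
= 0.5 + -0.6029
= -0.1029


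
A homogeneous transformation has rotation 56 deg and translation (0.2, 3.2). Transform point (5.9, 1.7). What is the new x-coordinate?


x' = cos(theta)*px - sin(theta)*py + tx
= 0.5592*5.9 - 0.829*1.7 + 0.2
= 2.0899


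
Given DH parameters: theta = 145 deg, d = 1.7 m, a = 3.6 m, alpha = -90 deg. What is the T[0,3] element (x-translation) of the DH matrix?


T[0,3] = a * cos(theta)
= 3.6 * cos(145 deg)
= 3.6 * -0.8192
= -2.9489


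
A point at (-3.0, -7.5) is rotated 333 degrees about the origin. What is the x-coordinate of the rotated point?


x' = x*cos(theta) - y*sin(theta)
cos(333 deg) = 0.891, sin(333 deg) = -0.454
x' = -3.0 * 0.891 - -7.5 * -0.454
= -2.673 - 3.4049
= -6.0779


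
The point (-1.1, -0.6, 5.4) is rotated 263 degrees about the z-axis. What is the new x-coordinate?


Rotation about z-axis: x' = x*cos(theta) - y*sin(theta)
= -1.1 * -0.1219 - -0.6 * -0.9925
= -0.4615


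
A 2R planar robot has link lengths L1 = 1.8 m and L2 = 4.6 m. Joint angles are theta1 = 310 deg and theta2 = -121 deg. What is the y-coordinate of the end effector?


Convert angles to radians: theta1 = 5.4105, theta2 = -2.1118
y = L1*sin(theta1) + L2*sin(theta1+theta2)
y = -1.3789 + -0.7196
y = -2.0985


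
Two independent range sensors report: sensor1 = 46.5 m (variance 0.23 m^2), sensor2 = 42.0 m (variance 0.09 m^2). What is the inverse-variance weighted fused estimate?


w1 = (1/var1) / (1/var1 + 1/var2)
   = 4.3478 / (4.3478 + 11.1111) = 0.2812
w2 = 1 - w1 = 0.7188
fused = w1*s1 + w2*s2 = 13.0781 + 30.1875
= 43.2656 m


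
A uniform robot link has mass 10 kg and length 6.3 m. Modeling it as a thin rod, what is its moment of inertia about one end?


I = (1/3) * m * L^2
= (1/3) * 10 * 6.3^2
= 0.333333 * 10 * 39.69
= 132.3 kg*m^2


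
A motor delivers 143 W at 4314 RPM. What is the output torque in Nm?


omega = 4314 * 2*pi/60 = 451.761 rad/s
tau = P / omega = 143 / 451.761
= 0.3165 Nm


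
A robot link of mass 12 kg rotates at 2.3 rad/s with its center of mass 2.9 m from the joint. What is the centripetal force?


F = m * omega^2 * r
= 12 * 2.3^2 * 2.9
= 12 * 5.29 * 2.9
= 184.092 N


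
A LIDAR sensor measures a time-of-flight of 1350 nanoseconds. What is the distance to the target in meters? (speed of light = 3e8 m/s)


tof = 1350 ns = 1.35e-06 s
dist = c * tof / 2
= 3e8 * 1.35e-06 / 2
= 202.5 m


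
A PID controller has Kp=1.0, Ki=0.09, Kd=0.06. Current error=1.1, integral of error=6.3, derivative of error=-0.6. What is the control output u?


u = Kp*e + Ki*int(e) + Kd*de/dt
= 1.0*1.1 + 0.09*6.3 + 0.06*(-0.6)
= 1.1 + 0.567 + -0.036
= 1.631


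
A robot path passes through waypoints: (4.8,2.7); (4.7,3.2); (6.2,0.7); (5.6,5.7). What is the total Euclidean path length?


Segment lengths:
  seg1 = sqrt((-0.1)^2 + (0.5)^2) = 0.5099
  seg2 = sqrt((1.5)^2 + (-2.5)^2) = 2.9155
  seg3 = sqrt((-0.6)^2 + (5.0)^2) = 5.0359
Total = 8.4612


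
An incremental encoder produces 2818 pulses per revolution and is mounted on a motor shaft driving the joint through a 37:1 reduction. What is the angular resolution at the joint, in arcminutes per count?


counts per rev = 2818
effective counts at joint = 2818 * 37 = 104266
resolution = 360*60 / 104266
= 0.2072 arcmin/count
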